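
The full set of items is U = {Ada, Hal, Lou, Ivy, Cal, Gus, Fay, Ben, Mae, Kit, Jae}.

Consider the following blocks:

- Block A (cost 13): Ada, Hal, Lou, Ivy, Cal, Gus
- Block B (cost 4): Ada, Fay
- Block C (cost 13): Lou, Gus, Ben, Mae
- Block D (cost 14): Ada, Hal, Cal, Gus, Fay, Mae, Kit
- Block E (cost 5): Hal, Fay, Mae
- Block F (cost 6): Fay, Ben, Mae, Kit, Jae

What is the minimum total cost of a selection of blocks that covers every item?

19

A, F together cover every item (A ∪ F = {Ada, Hal, Lou, Ivy, Cal, Gus, Fay, Ben, Mae, Kit, Jae}); total cost 13 + 6 = 19.
No covering selection has total cost below 19.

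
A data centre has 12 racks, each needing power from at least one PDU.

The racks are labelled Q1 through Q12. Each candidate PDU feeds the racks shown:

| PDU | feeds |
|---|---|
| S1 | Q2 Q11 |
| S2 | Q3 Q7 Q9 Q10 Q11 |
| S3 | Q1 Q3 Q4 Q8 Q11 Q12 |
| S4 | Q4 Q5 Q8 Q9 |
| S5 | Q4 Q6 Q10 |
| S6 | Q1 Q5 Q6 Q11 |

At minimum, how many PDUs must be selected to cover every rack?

Take {S1, S2, S3, S6}. Their union is {Q1, Q2, Q3, Q4, Q5, Q6, Q7, Q8, Q9, Q10, Q11, Q12}, which is all 12 racks.
No 3 of the 6 PDUs cover everything (all 20 combinations miss at least one rack), so 4 is optimal.

4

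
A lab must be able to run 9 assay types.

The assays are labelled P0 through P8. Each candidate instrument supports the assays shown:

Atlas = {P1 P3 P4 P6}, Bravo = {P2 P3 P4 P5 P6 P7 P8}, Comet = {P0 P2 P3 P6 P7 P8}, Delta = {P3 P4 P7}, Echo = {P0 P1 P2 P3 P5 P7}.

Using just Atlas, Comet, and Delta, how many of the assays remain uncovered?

Union of Atlas, Comet, Delta = {P0, P1, P2, P3, P4, P6, P7, P8}.
Not covered: P5 — 1 assay.

1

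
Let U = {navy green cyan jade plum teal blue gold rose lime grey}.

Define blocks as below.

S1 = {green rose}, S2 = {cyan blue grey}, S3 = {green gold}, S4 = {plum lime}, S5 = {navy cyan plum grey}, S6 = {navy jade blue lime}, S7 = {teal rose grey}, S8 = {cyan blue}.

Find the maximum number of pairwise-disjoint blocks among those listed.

4

S3, S4, S7, S8 are pairwise disjoint (S3={green,gold}; S4={plum,lime}; S7={teal,rose,grey}; S8={cyan,blue}).
Every remaining block overlaps one of these, and no 5 of the listed blocks are pairwise disjoint, so 4 is the maximum.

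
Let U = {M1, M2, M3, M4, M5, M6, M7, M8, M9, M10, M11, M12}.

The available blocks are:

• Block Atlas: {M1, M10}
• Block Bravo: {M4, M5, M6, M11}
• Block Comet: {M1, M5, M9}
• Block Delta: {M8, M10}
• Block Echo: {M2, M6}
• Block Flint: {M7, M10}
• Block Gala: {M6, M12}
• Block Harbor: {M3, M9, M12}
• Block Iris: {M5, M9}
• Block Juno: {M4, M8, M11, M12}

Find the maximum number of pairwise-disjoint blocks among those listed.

Echo, Flint, Iris, Juno are pairwise disjoint (Echo={M2,M6}; Flint={M7,M10}; Iris={M5,M9}; Juno={M4,M8,M11,M12}).
Every remaining block overlaps one of these, and no 5 of the listed blocks are pairwise disjoint, so 4 is the maximum.

4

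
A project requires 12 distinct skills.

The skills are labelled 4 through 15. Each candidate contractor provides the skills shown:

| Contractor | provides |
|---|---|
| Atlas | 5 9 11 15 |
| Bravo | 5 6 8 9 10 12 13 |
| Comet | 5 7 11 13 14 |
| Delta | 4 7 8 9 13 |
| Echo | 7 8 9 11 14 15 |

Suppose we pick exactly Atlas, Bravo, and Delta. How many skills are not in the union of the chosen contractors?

1

Union of Atlas, Bravo, Delta = {4, 5, 6, 7, 8, 9, 10, 11, 12, 13, 15}.
Not covered: 14 — 1 skill.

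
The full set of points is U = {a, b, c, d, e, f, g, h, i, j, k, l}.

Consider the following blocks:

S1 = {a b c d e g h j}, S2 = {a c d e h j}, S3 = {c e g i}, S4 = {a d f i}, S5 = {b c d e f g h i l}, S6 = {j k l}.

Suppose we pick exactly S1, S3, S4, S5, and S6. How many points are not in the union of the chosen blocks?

0

Union of S1, S3, S4, S5, S6 = {a, b, c, d, e, f, g, h, i, j, k, l} — that's every point, so 0 are uncovered.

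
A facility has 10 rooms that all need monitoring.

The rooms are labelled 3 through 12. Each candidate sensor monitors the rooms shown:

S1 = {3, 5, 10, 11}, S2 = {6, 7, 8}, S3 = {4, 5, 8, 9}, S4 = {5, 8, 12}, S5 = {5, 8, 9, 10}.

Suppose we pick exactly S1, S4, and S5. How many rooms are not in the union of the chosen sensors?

Union of S1, S4, S5 = {3, 5, 8, 9, 10, 11, 12}.
Not covered: 4, 6, 7 — 3 rooms.

3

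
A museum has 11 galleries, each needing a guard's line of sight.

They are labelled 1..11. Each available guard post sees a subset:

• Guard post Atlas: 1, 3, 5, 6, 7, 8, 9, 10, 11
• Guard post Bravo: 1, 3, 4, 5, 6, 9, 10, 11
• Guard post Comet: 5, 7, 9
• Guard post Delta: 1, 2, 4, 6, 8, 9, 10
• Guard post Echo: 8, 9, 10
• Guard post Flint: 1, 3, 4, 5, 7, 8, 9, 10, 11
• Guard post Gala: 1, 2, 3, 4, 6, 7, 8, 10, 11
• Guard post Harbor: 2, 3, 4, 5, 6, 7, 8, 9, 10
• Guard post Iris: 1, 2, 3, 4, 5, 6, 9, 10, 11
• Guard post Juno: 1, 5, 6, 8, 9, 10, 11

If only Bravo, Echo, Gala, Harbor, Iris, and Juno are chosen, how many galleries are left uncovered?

0

Union of Bravo, Echo, Gala, Harbor, Iris, Juno = {1, 2, 3, 4, 5, 6, 7, 8, 9, 10, 11} — that's every gallery, so 0 are uncovered.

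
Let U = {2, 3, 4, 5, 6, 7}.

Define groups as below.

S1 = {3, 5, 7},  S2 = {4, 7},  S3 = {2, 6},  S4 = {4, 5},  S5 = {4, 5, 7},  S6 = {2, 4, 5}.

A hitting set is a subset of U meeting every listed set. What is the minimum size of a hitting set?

3

Take H = {4, 6, 7}. Each listed group contains at least one of these, so H is a hitting set of size 3.
No choice of 2 points meets every group, so 3 is the minimum.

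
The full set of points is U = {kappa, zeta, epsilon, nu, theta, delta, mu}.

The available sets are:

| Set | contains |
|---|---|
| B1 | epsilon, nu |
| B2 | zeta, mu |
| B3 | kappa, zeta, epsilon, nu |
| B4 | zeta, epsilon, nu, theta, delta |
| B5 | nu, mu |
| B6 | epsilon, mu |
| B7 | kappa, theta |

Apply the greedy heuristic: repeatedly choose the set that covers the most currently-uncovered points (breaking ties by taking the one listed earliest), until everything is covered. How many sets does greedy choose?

Greedy: pick B4 (covers 5 new) → pick B2 (covers 1 new) → pick B3 (covers 1 new). Total picks: 3.

3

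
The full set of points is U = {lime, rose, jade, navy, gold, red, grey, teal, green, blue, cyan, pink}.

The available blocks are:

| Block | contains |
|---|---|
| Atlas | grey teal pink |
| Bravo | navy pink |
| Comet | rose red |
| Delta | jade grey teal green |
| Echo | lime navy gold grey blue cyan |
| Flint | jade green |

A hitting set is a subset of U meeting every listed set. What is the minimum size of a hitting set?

H = {jade, navy, red, pink} meets every block (each contains at least one member of H), and |H| = 4.
No choice of 3 points meets every block, so 4 is the minimum.

4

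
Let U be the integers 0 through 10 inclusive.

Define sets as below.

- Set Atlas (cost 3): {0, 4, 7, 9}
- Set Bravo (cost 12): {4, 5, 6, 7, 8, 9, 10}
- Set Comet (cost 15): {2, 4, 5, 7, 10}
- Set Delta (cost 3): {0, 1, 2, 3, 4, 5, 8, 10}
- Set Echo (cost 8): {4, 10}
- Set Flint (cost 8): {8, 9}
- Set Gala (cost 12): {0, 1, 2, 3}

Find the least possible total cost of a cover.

Bravo, Delta together cover every element (Bravo ∪ Delta = {0, 1, 2, 3, 4, 5, 6, 7, 8, 9, 10}); total cost 12 + 3 = 15.
The greedy pick Delta, Atlas, Bravo costs 18; no covering selection beats 15.

15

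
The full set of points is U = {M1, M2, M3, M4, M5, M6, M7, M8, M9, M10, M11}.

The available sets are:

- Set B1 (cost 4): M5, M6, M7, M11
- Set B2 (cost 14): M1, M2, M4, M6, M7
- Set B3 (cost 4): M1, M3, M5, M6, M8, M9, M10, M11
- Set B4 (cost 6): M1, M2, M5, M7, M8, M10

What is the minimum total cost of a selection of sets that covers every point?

18

B2, B3 together cover every point (B2 ∪ B3 = {M1, M2, M3, M4, M5, M6, M7, M8, M9, M10, M11}); total cost 14 + 4 = 18.
The greedy pick B3, B4, B2 costs 24; no covering selection beats 18.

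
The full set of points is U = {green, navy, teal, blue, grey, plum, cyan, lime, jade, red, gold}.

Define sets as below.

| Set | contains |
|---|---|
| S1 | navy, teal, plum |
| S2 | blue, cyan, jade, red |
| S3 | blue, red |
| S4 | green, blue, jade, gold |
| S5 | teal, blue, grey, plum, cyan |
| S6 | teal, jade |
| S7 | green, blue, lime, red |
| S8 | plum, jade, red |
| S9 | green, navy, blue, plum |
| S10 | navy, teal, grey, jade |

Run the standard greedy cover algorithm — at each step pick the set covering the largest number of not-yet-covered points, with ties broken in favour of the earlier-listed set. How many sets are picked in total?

Greedy: pick S5 (covers 5 new) → pick S4 (covers 3 new) → pick S7 (covers 2 new) → pick S1 (covers 1 new). Total picks: 4.

4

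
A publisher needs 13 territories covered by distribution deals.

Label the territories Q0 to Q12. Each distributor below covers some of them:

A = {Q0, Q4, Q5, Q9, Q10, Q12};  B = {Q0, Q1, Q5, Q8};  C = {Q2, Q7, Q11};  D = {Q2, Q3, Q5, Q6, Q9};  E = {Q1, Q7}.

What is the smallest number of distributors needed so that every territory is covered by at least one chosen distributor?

A and B and C and D together: A ∪ B ∪ C ∪ D = {Q0, Q1, Q2, Q3, Q4, Q5, Q6, Q7, Q8, Q9, Q10, Q11, Q12} — every territory is covered.
Only A contains Q4, so A is forced; the remaining 7 territories need at least 3 more distributors (each remaining distributor adds at most 3) — so at least 4 distributors are needed, and 4 is optimal.

4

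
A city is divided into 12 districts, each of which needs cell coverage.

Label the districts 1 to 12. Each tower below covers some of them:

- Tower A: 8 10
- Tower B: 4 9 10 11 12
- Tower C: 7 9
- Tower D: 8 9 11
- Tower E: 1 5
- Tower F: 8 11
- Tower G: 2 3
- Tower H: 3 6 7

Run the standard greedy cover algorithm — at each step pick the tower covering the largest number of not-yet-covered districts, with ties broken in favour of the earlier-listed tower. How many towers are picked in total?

Greedy: pick B (covers 5 new) → pick H (covers 3 new) → pick E (covers 2 new) → pick A (covers 1 new) → pick G (covers 1 new). Total picks: 5.

5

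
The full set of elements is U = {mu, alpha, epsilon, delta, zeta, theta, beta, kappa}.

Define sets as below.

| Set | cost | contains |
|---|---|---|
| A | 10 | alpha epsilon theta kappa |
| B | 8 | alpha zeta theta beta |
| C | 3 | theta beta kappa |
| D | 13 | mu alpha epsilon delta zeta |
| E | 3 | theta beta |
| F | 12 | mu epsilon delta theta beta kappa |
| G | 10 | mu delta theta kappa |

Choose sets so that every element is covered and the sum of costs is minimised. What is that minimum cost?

16

C, D together cover every element (C ∪ D = {mu, alpha, epsilon, delta, zeta, theta, beta, kappa}); total cost 3 + 13 = 16.
No covering selection has total cost below 16.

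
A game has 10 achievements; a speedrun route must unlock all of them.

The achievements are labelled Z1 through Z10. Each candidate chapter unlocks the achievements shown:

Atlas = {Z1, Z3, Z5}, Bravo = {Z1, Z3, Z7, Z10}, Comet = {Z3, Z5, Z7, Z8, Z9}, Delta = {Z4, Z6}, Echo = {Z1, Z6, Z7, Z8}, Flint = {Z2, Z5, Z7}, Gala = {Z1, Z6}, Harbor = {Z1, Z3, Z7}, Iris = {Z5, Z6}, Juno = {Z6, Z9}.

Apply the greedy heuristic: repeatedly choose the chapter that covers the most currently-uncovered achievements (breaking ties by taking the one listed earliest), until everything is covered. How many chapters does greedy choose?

4

Greedy: pick Comet (covers 5 new) → pick Bravo (covers 2 new) → pick Delta (covers 2 new) → pick Flint (covers 1 new). Total picks: 4.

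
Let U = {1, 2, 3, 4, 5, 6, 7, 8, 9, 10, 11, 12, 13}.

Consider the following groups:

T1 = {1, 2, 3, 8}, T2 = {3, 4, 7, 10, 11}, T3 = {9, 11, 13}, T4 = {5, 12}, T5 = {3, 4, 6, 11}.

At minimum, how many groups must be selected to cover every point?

5

Take {T1, T2, T3, T4, T5}. Their union is {1, 2, 3, 4, 5, 6, 7, 8, 9, 10, 11, 12, 13}, which is all 13 points.
No 4 of the 5 groups cover everything (all 5 combinations miss at least one point), so 5 is optimal.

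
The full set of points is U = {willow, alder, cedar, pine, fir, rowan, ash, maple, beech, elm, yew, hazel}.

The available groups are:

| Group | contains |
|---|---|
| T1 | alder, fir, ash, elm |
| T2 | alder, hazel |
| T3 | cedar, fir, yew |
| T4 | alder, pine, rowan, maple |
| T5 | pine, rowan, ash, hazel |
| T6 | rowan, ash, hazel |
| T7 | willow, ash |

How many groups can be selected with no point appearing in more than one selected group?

3

T3, T4, T7 are pairwise disjoint (T3={cedar,fir,yew}; T4={alder,pine,rowan,maple}; T7={willow,ash}).
Every remaining group overlaps one of these, and no 4 of the listed groups are pairwise disjoint, so 3 is the maximum.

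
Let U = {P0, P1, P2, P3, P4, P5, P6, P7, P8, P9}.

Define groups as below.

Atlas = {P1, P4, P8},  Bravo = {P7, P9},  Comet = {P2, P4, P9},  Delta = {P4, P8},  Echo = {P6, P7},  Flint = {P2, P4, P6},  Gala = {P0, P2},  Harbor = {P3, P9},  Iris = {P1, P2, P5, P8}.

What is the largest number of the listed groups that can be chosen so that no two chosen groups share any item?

4

Delta, Echo, Gala, Harbor are pairwise disjoint (Delta={P4,P8}; Echo={P6,P7}; Gala={P0,P2}; Harbor={P3,P9}).
Every remaining group overlaps one of these, and no 5 of the listed groups are pairwise disjoint, so 4 is the maximum.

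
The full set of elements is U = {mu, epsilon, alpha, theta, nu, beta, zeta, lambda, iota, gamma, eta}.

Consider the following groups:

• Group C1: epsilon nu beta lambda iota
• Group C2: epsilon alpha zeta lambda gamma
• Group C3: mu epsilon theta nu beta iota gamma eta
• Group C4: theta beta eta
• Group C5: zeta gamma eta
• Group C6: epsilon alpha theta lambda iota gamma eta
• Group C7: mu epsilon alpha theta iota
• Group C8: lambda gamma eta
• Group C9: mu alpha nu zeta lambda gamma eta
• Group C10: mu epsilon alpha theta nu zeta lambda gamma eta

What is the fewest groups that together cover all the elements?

2

Take {C3, C10}. Their union is {mu, epsilon, alpha, theta, nu, beta, zeta, lambda, iota, gamma, eta}, which is all 11 elements.
No single group has all 11 elements (the largest, C10, has 9), so 2 is optimal.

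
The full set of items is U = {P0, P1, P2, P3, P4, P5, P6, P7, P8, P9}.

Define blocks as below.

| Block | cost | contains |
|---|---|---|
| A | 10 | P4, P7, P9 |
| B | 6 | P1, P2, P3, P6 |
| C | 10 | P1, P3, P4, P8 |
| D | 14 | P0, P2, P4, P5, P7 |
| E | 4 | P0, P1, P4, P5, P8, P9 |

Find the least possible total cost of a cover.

20

A, B, E together cover every item (A ∪ B ∪ E = {P0, P1, P2, P3, P4, P5, P6, P7, P8, P9}); total cost 10 + 6 + 4 = 20.
No covering selection has total cost below 20.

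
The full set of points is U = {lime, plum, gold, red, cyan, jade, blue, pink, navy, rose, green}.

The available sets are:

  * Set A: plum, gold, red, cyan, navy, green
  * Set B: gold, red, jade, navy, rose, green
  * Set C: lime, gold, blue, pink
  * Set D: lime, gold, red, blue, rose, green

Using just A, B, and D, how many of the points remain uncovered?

1

Union of A, B, D = {lime, plum, gold, red, cyan, jade, blue, navy, rose, green}.
Not covered: pink — 1 point.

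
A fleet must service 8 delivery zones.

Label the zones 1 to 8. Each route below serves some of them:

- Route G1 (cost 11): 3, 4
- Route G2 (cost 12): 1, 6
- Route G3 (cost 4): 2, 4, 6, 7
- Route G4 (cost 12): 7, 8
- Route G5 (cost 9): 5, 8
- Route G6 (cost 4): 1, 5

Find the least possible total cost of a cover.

G1, G3, G5, G6 together cover every zone (G1 ∪ G3 ∪ G5 ∪ G6 = {1, 2, 3, 4, 5, 6, 7, 8}); total cost 11 + 4 + 9 + 4 = 28.
No covering selection has total cost below 28.

28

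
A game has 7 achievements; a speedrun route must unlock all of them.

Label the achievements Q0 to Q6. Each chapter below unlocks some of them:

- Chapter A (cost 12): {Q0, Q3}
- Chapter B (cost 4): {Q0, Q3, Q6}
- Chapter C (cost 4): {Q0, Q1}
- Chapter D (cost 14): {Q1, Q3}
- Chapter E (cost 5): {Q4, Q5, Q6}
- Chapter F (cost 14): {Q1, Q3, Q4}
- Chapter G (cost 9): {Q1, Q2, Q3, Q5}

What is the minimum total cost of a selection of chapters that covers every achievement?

18

B, E, G together cover every achievement (B ∪ E ∪ G = {Q0, Q1, Q2, Q3, Q4, Q5, Q6}); total cost 4 + 5 + 9 = 18.
The greedy pick B, E, C, G costs 22; no covering selection beats 18.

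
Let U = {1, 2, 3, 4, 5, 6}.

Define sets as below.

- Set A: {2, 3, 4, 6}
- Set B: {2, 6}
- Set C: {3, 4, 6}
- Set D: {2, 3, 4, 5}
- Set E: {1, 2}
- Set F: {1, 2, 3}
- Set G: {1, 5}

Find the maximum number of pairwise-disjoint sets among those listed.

C, E are pairwise disjoint (C={3,4,6}; E={1,2}).
Every remaining set overlaps one of these, and no 3 of the listed sets are pairwise disjoint, so 2 is the maximum.

2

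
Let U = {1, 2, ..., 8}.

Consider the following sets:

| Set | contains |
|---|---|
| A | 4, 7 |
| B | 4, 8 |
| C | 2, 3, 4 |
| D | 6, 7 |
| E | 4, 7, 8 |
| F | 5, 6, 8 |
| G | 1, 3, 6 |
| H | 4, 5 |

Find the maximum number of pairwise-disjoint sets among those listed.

A, F are pairwise disjoint (A={4,7}; F={5,6,8}).
Every remaining set overlaps one of these, and no 3 of the listed sets are pairwise disjoint, so 2 is the maximum.

2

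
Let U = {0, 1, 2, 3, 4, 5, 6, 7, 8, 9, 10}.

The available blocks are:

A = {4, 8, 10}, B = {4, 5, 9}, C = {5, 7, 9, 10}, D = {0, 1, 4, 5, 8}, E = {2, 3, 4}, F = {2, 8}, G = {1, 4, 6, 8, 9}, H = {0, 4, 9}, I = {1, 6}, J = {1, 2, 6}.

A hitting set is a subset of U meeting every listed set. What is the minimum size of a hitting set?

4

T = {1, 2, 4, 5} meets every block (each contains at least one member of T), and |T| = 4.
No choice of 3 elements meets every block, so 4 is the minimum.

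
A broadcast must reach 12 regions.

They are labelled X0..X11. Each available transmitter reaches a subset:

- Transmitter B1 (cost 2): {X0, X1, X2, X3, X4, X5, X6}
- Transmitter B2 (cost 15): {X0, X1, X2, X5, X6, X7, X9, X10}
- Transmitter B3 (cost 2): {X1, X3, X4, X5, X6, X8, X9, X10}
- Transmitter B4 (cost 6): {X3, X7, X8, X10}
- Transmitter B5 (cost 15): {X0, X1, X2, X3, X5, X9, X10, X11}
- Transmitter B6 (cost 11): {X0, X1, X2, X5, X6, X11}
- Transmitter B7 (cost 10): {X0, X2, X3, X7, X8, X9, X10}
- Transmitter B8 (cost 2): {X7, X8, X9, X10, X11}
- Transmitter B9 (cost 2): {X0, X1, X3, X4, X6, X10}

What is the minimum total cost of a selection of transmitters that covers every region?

4

B1, B8 together cover every region (B1 ∪ B8 = {X0, X1, X2, X3, X4, X5, X6, X7, X8, X9, X10, X11}); total cost 2 + 2 = 4.
The greedy pick B3, B1, B8 costs 6; no covering selection beats 4.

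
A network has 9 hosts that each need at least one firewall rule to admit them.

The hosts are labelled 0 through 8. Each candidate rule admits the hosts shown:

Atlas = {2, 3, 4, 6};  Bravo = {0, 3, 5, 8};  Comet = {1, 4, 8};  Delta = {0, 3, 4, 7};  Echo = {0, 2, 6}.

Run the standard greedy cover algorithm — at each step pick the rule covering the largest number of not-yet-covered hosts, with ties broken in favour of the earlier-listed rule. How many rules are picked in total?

4

Greedy: pick Atlas (covers 4 new) → pick Bravo (covers 3 new) → pick Comet (covers 1 new) → pick Delta (covers 1 new). Total picks: 4.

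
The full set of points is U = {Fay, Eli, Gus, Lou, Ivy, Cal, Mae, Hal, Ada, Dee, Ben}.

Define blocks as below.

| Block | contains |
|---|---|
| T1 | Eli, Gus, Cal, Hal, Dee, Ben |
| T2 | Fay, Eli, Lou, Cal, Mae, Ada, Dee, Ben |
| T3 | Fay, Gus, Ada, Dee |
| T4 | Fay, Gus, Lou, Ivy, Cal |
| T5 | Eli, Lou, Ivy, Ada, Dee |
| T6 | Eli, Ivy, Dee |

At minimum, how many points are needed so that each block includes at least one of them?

2

The 2 points {Gus, Dee} hit every block.
No single point lies in every block, so at least 2 are needed and 2 is optimal.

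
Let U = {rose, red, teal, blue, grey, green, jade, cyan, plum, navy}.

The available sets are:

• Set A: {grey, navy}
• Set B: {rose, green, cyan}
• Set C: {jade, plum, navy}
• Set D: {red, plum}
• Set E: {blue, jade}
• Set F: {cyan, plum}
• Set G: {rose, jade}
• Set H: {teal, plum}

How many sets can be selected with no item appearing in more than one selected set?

4

A, B, D, E are pairwise disjoint (A={grey,navy}; B={rose,green,cyan}; D={red,plum}; E={blue,jade}).
Every remaining set overlaps one of these, and no 5 of the listed sets are pairwise disjoint, so 4 is the maximum.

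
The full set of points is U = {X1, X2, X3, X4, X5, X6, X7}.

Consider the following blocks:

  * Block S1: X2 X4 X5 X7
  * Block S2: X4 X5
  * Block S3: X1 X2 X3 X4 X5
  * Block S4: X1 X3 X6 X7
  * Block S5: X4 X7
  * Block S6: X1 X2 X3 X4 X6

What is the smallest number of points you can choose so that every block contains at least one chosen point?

2

Take H = {X4, X6}. Each listed block contains at least one of these, so H is a hitting set of size 2.
The blocks S2, S4 are pairwise disjoint, so any hitting set needs a separate point for each — at least 2. Hence 2 is optimal.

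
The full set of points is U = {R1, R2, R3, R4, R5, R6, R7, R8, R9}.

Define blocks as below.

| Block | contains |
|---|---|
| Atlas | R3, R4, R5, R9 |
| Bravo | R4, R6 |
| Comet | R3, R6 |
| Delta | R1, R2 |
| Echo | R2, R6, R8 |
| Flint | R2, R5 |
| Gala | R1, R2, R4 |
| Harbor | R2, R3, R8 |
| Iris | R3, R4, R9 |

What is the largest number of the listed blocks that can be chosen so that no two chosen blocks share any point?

Bravo, Flint are pairwise disjoint (Bravo={R4,R6}; Flint={R2,R5}).
Every remaining block overlaps one of these, and no 3 of the listed blocks are pairwise disjoint, so 2 is the maximum.

2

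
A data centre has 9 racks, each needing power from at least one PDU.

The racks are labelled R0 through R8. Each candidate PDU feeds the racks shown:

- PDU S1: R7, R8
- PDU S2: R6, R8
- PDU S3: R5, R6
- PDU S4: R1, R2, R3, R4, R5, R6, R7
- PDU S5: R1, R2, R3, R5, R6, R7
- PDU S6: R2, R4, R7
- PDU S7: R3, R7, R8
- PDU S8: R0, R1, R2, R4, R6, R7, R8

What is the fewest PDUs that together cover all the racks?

2

S4 and S8 together: S4 ∪ S8 = {R0, R1, R2, R3, R4, R5, R6, R7, R8} — every rack is covered.
No single PDU has all 9 racks (the largest, S4, has 7), so 2 is optimal.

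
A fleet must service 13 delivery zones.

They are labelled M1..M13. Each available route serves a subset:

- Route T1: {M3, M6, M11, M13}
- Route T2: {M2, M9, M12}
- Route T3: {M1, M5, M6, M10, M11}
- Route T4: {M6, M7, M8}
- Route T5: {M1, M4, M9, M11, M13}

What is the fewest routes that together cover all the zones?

T1 and T2 and T3 and T4 and T5 together: T1 ∪ T2 ∪ T3 ∪ T4 ∪ T5 = {M1, M2, M3, M4, M5, M6, M7, M8, M9, M10, M11, M12, M13} — every zone is covered.
No 4 of the 5 routes cover everything (all 5 combinations miss at least one zone), so 5 is optimal.

5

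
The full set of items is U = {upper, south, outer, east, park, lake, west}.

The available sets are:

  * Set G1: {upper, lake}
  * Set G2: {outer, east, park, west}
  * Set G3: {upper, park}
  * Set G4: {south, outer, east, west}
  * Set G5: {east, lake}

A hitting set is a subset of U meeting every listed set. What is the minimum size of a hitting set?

Take H = {upper, east}. Each listed set contains at least one of these, so H is a hitting set of size 2.
The sets G1, G4 are pairwise disjoint, so any hitting set needs a separate item for each — at least 2. Hence 2 is optimal.

2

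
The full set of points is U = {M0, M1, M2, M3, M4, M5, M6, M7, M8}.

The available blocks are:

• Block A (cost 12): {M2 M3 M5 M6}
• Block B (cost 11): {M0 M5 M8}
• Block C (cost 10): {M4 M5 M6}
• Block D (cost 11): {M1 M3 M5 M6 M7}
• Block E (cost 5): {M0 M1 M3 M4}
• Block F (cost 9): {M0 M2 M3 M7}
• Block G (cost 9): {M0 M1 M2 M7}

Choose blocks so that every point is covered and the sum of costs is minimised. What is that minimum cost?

35

B, C, E, F together cover every point (B ∪ C ∪ E ∪ F = {M0, M1, M2, M3, M4, M5, M6, M7, M8}); total cost 11 + 10 + 5 + 9 = 35.
The greedy pick E, D, F, B costs 36; no covering selection beats 35.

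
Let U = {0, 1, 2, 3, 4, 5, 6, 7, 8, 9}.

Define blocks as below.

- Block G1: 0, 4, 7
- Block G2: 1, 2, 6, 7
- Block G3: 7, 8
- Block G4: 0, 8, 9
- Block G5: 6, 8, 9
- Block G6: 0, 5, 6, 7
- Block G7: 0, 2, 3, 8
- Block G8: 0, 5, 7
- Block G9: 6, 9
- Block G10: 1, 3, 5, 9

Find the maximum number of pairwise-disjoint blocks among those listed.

G2, G4 are pairwise disjoint (G2={1,2,6,7}; G4={0,8,9}).
Every remaining block overlaps one of these, and no 3 of the listed blocks are pairwise disjoint, so 2 is the maximum.

2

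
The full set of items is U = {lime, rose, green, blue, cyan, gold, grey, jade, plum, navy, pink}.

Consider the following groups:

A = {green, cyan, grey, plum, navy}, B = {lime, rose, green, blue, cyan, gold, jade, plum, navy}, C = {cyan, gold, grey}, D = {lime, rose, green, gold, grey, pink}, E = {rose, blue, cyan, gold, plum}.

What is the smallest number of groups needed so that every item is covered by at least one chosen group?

B and D together: B ∪ D = {lime, rose, green, blue, cyan, gold, grey, jade, plum, navy, pink} — every item is covered.
No single group has all 11 items (the largest, B, has 9), so 2 is optimal.

2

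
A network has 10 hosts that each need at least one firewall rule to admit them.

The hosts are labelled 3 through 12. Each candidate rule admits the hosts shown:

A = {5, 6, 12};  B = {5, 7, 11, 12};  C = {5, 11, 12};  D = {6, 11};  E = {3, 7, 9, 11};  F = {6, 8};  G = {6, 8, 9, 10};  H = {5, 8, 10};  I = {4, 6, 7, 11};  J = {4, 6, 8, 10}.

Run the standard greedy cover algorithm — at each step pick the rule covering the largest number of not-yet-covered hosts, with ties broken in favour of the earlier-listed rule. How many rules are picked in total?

4

Greedy: pick B (covers 4 new) → pick G (covers 4 new) → pick E (covers 1 new) → pick I (covers 1 new). Total picks: 4.
(The true minimum cover uses only 3 rules, so greedy is not optimal here.)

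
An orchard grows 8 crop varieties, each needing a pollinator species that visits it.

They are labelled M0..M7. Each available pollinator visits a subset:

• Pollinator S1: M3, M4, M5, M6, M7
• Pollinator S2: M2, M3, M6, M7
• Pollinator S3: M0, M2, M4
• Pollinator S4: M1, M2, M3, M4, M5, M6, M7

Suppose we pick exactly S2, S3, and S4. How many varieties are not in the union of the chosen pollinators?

Union of S2, S3, S4 = {M0, M1, M2, M3, M4, M5, M6, M7} — that's every variety, so 0 are uncovered.

0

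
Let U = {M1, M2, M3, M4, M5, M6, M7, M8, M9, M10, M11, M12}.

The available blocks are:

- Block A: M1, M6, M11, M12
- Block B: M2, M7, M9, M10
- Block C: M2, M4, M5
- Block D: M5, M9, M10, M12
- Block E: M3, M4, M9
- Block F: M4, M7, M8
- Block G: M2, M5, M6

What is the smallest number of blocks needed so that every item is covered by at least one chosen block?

5

Take {A, B, E, F, G}. Their union is {M1, M2, M3, M4, M5, M6, M7, M8, M9, M10, M11, M12}, which is all 12 items.
No 4 of the 7 blocks cover everything (all 35 combinations miss at least one item), so 5 is optimal.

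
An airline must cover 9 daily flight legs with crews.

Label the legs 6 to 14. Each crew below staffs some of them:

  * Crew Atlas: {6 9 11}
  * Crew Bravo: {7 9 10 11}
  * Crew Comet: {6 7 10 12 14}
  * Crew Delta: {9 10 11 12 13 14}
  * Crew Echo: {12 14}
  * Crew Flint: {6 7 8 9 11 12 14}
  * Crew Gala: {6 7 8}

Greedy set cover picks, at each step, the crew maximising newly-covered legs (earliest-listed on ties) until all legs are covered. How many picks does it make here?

2

Greedy: pick Flint (covers 7 new) → pick Delta (covers 2 new). Total picks: 2.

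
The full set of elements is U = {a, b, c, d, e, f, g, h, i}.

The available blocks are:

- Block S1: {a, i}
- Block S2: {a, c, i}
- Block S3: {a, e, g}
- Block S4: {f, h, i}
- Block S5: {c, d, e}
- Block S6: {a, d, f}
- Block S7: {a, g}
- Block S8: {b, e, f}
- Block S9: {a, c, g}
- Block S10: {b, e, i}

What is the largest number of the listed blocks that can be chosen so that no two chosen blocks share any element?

3

S4, S5, S7 are pairwise disjoint (S4={f,h,i}; S5={c,d,e}; S7={a,g}).
Every remaining block overlaps one of these, and no 4 of the listed blocks are pairwise disjoint, so 3 is the maximum.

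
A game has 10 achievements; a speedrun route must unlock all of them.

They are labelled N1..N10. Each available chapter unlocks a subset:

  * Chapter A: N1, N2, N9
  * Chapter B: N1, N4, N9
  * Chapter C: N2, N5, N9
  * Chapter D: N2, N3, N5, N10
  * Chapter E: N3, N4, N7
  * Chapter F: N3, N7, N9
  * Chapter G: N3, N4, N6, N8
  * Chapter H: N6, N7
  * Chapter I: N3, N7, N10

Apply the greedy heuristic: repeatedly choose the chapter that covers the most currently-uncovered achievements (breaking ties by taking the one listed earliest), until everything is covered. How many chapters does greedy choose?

4

Greedy: pick D (covers 4 new) → pick B (covers 3 new) → pick G (covers 2 new) → pick E (covers 1 new). Total picks: 4.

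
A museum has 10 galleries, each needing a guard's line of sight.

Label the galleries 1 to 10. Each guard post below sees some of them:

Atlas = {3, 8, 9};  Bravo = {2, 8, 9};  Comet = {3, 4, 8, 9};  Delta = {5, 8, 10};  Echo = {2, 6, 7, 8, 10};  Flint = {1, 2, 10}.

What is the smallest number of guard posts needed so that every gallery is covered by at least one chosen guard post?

4

Take {Comet, Delta, Echo, Flint}. Their union is {1, 2, 3, 4, 5, 6, 7, 8, 9, 10}, which is all 10 galleries.
Only Delta contains 5, so Delta is forced; the remaining 7 galleries need at least 3 more guard posts (each remaining guard post adds at most 3) — so at least 4 guard posts are needed, and 4 is optimal.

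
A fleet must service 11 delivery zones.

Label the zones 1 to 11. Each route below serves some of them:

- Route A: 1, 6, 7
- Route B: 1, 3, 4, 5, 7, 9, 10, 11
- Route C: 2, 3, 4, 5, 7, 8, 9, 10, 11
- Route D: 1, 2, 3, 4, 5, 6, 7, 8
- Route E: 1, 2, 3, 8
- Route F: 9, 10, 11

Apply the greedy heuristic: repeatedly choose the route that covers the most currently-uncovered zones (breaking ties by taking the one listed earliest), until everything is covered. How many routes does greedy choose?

2

Greedy: pick C (covers 9 new) → pick A (covers 2 new). Total picks: 2.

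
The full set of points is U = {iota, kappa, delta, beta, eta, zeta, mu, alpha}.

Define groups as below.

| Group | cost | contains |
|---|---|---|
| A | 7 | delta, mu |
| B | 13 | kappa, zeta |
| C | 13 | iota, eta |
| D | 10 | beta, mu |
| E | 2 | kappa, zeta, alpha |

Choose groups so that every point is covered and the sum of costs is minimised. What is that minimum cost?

A, C, D, E together cover every point (A ∪ C ∪ D ∪ E = {iota, kappa, delta, beta, eta, zeta, mu, alpha}); total cost 7 + 13 + 10 + 2 = 32.
No covering selection has total cost below 32.

32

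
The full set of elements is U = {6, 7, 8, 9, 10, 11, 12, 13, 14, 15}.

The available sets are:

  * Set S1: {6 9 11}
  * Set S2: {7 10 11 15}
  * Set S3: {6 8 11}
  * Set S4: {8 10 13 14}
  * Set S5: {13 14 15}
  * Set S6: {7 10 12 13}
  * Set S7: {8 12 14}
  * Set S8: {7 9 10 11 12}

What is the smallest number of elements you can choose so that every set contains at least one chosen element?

3

Take H = {11, 12, 14}. Each listed set contains at least one of these, so H is a hitting set of size 3.
No choice of 2 elements meets every set, so 3 is the minimum.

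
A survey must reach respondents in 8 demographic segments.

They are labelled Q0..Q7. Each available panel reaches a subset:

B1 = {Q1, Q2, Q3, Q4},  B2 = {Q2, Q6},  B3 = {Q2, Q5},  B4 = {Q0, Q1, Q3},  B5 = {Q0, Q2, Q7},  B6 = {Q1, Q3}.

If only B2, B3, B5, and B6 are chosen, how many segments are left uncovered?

1

Union of B2, B3, B5, B6 = {Q0, Q1, Q2, Q3, Q5, Q6, Q7}.
Not covered: Q4 — 1 segment.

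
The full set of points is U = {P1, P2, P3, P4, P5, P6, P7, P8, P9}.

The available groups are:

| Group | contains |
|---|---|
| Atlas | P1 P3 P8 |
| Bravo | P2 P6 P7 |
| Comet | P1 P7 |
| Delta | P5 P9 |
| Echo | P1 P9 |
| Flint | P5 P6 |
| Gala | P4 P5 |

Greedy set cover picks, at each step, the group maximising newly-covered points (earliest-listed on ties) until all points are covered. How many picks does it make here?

4

Greedy: pick Atlas (covers 3 new) → pick Bravo (covers 3 new) → pick Delta (covers 2 new) → pick Gala (covers 1 new). Total picks: 4.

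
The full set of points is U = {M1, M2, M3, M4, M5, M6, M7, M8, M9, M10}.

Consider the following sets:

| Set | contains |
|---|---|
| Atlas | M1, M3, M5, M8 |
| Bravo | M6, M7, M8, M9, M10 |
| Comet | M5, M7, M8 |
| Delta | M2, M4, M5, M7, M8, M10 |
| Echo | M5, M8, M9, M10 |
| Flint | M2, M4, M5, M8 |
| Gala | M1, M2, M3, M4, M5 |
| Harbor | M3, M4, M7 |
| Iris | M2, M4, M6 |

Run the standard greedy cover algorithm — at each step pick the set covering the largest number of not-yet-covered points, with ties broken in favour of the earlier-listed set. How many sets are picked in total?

3

Greedy: pick Delta (covers 6 new) → pick Atlas (covers 2 new) → pick Bravo (covers 2 new). Total picks: 3.
(The true minimum cover uses only 2 sets, so greedy is not optimal here.)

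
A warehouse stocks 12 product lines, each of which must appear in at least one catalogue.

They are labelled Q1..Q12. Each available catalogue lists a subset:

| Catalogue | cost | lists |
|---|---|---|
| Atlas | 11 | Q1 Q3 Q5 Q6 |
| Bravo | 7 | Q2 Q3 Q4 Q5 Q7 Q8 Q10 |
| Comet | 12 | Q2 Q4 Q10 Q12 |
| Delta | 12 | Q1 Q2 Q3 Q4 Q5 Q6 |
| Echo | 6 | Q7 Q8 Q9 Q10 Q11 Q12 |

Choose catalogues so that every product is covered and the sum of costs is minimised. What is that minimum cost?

18

Delta, Echo together cover every product (Delta ∪ Echo = {Q1, Q2, Q3, Q4, Q5, Q6, Q7, Q8, Q9, Q10, Q11, Q12}); total cost 12 + 6 = 18.
The greedy pick Bravo, Echo, Atlas costs 24; no covering selection beats 18.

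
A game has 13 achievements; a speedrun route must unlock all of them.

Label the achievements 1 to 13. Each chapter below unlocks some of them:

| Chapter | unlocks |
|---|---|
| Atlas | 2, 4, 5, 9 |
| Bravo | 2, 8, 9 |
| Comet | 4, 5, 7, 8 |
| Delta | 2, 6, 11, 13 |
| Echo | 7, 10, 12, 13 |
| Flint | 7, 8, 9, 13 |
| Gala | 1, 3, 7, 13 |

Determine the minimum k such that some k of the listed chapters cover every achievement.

Bravo and Comet and Delta and Echo and Gala together: Bravo ∪ Comet ∪ Delta ∪ Echo ∪ Gala = {1, 2, 3, 4, 5, 6, 7, 8, 9, 10, 11, 12, 13} — every achievement is covered.
No 4 of the 7 chapters cover everything (all 35 combinations miss at least one achievement), so 5 is optimal.

5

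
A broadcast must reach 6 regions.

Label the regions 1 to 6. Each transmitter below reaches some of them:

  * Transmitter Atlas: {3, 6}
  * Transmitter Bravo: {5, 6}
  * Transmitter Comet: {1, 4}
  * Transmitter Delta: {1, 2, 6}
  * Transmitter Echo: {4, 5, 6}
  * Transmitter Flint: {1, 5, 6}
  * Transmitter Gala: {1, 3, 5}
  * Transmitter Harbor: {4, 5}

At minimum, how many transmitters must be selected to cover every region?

Take {Delta, Gala, Harbor}. Their union is {1, 2, 3, 4, 5, 6}, which is all 6 regions.
Only Delta contains 2, so Delta is forced; the remaining 3 regions need at least 2 more transmitters (each remaining transmitter adds at most 2) — so at least 3 transmitters are needed, and 3 is optimal.

3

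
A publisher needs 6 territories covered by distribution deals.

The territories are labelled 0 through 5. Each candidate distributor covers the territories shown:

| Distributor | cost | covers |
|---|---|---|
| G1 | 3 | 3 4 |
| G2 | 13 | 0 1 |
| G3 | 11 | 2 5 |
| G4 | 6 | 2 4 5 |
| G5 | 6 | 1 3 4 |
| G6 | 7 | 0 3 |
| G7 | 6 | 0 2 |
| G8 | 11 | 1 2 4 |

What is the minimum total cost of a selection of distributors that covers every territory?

18

G4, G5, G7 together cover every territory (G4 ∪ G5 ∪ G7 = {0, 1, 2, 3, 4, 5}); total cost 6 + 6 + 6 = 18.
The greedy pick G1, G4, G5, G7 costs 21; no covering selection beats 18.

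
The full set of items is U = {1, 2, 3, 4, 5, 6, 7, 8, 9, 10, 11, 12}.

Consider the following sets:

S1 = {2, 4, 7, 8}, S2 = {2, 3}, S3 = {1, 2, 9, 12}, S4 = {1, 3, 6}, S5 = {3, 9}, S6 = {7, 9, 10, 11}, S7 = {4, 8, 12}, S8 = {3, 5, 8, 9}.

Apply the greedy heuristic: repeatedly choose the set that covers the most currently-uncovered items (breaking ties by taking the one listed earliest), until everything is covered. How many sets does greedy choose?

5

Greedy: pick S1 (covers 4 new) → pick S3 (covers 3 new) → pick S4 (covers 2 new) → pick S6 (covers 2 new) → pick S8 (covers 1 new). Total picks: 5.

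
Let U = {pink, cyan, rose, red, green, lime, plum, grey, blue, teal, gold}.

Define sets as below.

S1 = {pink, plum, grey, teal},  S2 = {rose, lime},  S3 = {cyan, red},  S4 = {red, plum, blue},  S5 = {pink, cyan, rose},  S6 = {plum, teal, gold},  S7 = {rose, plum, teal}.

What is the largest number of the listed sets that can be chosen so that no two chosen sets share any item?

3

S2, S3, S6 are pairwise disjoint (S2={rose,lime}; S3={cyan,red}; S6={plum,teal,gold}).
Every remaining set overlaps one of these, and no 4 of the listed sets are pairwise disjoint, so 3 is the maximum.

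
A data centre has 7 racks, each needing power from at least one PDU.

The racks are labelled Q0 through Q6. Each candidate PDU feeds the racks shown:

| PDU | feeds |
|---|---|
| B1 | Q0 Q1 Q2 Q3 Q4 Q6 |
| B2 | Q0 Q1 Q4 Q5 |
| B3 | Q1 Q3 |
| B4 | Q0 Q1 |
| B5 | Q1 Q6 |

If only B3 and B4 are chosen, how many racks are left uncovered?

4

Union of B3, B4 = {Q0, Q1, Q3}.
Not covered: Q2, Q4, Q5, Q6 — 4 racks.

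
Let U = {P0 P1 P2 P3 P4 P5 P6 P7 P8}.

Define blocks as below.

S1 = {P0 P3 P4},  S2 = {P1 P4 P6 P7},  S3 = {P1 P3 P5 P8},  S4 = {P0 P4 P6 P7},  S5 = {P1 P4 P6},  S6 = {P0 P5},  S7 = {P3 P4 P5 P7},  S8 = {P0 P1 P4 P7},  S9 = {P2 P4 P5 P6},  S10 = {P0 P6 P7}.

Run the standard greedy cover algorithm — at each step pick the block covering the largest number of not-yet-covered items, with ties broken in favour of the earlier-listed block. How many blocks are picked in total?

4

Greedy: pick S2 (covers 4 new) → pick S3 (covers 3 new) → pick S1 (covers 1 new) → pick S9 (covers 1 new). Total picks: 4.
(The true minimum cover uses only 3 blocks, so greedy is not optimal here.)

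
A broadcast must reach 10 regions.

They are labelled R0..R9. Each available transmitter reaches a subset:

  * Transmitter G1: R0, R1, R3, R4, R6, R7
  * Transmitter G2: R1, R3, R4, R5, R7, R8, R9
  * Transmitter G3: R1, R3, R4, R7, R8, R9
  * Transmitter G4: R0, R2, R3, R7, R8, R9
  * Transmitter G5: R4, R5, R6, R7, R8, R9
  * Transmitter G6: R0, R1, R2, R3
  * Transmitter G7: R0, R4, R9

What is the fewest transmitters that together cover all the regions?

Take {G5, G6}. Their union is {R0, R1, R2, R3, R4, R5, R6, R7, R8, R9}, which is all 10 regions.
No single transmitter has all 10 regions (the largest, G2, has 7), so 2 is optimal.

2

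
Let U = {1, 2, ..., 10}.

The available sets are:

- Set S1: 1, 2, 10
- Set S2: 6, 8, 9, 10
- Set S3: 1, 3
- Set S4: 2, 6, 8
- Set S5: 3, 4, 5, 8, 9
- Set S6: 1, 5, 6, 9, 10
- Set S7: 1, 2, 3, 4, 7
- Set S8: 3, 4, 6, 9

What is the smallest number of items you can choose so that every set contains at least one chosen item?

3

The 3 items {1, 3, 8} hit every set.
No choice of 2 items meets every set, so 3 is the minimum.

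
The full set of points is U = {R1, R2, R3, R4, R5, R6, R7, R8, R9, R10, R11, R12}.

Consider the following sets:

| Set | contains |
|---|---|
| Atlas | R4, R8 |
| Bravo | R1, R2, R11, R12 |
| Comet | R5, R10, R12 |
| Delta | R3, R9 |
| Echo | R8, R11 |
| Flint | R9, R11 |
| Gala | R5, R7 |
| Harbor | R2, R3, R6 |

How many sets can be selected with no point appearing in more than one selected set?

Atlas, Comet, Flint, Harbor are pairwise disjoint (Atlas={R4,R8}; Comet={R5,R10,R12}; Flint={R9,R11}; Harbor={R2,R3,R6}).
Every remaining set overlaps one of these, and no 5 of the listed sets are pairwise disjoint, so 4 is the maximum.

4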